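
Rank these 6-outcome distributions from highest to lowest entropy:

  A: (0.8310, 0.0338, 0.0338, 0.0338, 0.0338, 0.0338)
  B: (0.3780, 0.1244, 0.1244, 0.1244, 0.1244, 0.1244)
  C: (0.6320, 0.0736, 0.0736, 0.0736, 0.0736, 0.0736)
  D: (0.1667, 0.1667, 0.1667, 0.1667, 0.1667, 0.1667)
D > B > C > A

Key insight: Entropy is maximized by uniform distributions and minimized by concentrated distributions.

Entropies:
  H(A) = 1.0478 bits
  H(B) = 2.4009 bits
  H(C) = 1.8036 bits
  H(D) = 2.5850 bits

Ranking: D > B > C > A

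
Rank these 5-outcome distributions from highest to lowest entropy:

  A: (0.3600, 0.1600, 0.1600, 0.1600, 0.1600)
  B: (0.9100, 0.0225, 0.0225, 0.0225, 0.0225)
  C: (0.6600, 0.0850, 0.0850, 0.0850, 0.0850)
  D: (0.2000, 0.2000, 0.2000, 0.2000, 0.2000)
D > A > C > B

Key insight: Entropy is maximized by uniform distributions and minimized by concentrated distributions.

Entropies:
  H(A) = 2.2227 bits
  H(B) = 0.6165 bits
  H(C) = 1.6048 bits
  H(D) = 2.3219 bits

Ranking: D > A > C > B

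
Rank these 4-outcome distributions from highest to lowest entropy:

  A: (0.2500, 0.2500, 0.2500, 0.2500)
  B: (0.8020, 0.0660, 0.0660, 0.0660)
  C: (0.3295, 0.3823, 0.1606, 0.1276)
A > C > B

Key insight: Entropy is maximized by uniform distributions and minimized by concentrated distributions.

- Uniform distributions have maximum entropy log₂(4) = 2.0000 bits
- The more "peaked" or concentrated a distribution, the lower its entropy

Entropies:
  H(A) = 2.0000 bits
  H(B) = 1.0317 bits
  H(C) = 1.8609 bits

Ranking: A > C > B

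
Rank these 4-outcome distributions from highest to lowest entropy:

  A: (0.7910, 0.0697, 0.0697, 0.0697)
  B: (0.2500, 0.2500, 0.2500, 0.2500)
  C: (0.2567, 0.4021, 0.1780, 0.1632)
B > C > A

Key insight: Entropy is maximized by uniform distributions and minimized by concentrated distributions.

- Uniform distributions have maximum entropy log₂(4) = 2.0000 bits
- The more "peaked" or concentrated a distribution, the lower its entropy

Entropies:
  H(A) = 1.0708 bits
  H(B) = 2.0000 bits
  H(C) = 1.9022 bits

Ranking: B > C > A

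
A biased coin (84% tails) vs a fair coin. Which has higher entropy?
Fair coin

The fair coin is uniform (p=0.5), maximizing binary entropy at 1 bit. The biased coin has H(0.84) ≈ 0.634 bits — its outcome is more predictable, so its entropy is lower.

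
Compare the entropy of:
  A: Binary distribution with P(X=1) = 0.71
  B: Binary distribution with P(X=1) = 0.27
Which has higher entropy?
A

For binary distributions, entropy is maximized at p=0.5 and decreases as p moves toward 0 or 1.

H(A) = H(0.71) = 0.8687 bits
H(B) = H(0.27) = 0.8415 bits

Distribution A (p=0.71) is closer to uniform (p=0.5), so it has higher entropy.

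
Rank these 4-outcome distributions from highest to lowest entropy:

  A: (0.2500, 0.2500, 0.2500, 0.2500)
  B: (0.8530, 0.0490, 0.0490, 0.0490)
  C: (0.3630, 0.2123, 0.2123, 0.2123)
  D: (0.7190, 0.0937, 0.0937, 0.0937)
A > C > D > B

Key insight: Entropy is maximized by uniform distributions and minimized by concentrated distributions.

Entropies:
  H(A) = 2.0000 bits
  H(B) = 0.8353 bits
  H(C) = 1.9548 bits
  H(D) = 1.3022 bits

Ranking: A > C > D > B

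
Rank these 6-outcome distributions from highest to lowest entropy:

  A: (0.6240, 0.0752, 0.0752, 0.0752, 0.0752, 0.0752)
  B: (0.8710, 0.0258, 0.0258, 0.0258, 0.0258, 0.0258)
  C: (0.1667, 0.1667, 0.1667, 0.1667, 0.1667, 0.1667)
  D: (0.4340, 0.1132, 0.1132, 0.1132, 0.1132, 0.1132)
C > D > A > B

Key insight: Entropy is maximized by uniform distributions and minimized by concentrated distributions.

Entropies:
  H(A) = 1.8282 bits
  H(B) = 0.8542 bits
  H(C) = 2.5850 bits
  H(D) = 2.3016 bits

Ranking: C > D > A > B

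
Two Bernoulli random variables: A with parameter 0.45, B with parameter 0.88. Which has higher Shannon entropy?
A

For binary distributions, entropy is maximized at p=0.5 and decreases as p moves toward 0 or 1.

H(A) = H(0.45) = 0.9928 bits
H(B) = H(0.88) = 0.5294 bits

Distribution A (p=0.45) is closer to uniform (p=0.5), so it has higher entropy.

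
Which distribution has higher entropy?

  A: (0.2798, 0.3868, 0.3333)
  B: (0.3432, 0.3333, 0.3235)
B

Both distributions are close to uniform, making this a harder comparison.

H(A) = 1.5725 bits
H(B) = 1.5845 bits

The distribution closer to uniform has higher entropy.
Answer: B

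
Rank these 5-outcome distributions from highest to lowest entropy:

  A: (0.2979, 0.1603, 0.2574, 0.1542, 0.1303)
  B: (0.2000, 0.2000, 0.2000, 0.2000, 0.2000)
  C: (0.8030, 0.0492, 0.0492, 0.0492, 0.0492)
B > A > C

Key insight: Entropy is maximized by uniform distributions and minimized by concentrated distributions.

- Uniform distributions have maximum entropy log₂(5) = 2.3219 bits
- The more "peaked" or concentrated a distribution, the lower its entropy

Entropies:
  H(A) = 2.2467 bits
  H(B) = 2.3219 bits
  H(C) = 1.1099 bits

Ranking: B > A > C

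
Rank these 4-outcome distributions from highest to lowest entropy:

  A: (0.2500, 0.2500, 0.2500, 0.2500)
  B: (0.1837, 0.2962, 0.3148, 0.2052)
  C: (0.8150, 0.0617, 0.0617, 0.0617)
A > B > C

Key insight: Entropy is maximized by uniform distributions and minimized by concentrated distributions.

- Uniform distributions have maximum entropy log₂(4) = 2.0000 bits
- The more "peaked" or concentrated a distribution, the lower its entropy

Entropies:
  H(A) = 2.0000 bits
  H(B) = 1.9628 bits
  H(C) = 0.9841 bits

Ranking: A > B > C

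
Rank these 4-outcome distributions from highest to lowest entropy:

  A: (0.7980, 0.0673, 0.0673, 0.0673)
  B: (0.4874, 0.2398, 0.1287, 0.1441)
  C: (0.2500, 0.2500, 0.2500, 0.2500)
C > B > A

Key insight: Entropy is maximized by uniform distributions and minimized by concentrated distributions.

- Uniform distributions have maximum entropy log₂(4) = 2.0000 bits
- The more "peaked" or concentrated a distribution, the lower its entropy

Entropies:
  H(A) = 1.0461 bits
  H(B) = 1.7828 bits
  H(C) = 2.0000 bits

Ranking: C > B > A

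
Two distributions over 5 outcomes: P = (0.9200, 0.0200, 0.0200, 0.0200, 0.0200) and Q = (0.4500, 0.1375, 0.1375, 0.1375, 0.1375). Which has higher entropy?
Q

P is highly concentrated on one outcome (92%), making it nearly deterministic. Q spreads its mass more evenly (max 45%). The more spread-out distribution has higher entropy: H(P) ≈ 0.562 bits, H(Q) ≈ 2.093 bits.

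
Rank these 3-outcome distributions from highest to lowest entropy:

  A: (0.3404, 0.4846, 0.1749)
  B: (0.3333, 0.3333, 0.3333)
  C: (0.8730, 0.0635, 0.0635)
B > A > C

Key insight: Entropy is maximized by uniform distributions and minimized by concentrated distributions.

- Uniform distributions have maximum entropy log₂(3) = 1.5850 bits
- The more "peaked" or concentrated a distribution, the lower its entropy

Entropies:
  H(A) = 1.4757 bits
  H(B) = 1.5850 bits
  H(C) = 0.6762 bits

Ranking: B > A > C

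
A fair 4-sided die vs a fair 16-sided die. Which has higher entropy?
16-sided die

Both are uniform distributions; for uniform over n outcomes, H = log₂(n). H(4-sided) = log₂(4) = 2.000 bits and H(16-sided) = log₂(16) = 4.000 bits. More outcomes in a uniform distribution means higher entropy.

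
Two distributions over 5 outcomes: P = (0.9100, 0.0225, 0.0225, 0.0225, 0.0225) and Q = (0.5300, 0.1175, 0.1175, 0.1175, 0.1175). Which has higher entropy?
Q

P is highly concentrated on one outcome (91%), making it nearly deterministic. Q spreads its mass more evenly (max 53%). The more spread-out distribution has higher entropy: H(P) ≈ 0.616 bits, H(Q) ≈ 1.937 bits.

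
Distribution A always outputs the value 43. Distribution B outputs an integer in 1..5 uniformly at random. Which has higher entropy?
B

A is deterministic, so H(A) = 0. B is uniform over 5 outcomes, so H(B) = log₂(5) = 2.322 bits. Any distribution with genuine randomness has higher entropy than a deterministic one.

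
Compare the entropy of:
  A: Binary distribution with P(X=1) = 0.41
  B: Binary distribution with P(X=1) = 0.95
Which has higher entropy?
A

For binary distributions, entropy is maximized at p=0.5 and decreases as p moves toward 0 or 1.

H(A) = H(0.41) = 0.9765 bits
H(B) = H(0.95) = 0.2864 bits

Distribution A (p=0.41) is closer to uniform (p=0.5), so it has higher entropy.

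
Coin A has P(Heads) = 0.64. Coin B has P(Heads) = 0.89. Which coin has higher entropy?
A

For binary distributions, entropy is maximized at p=0.5 and decreases as p moves toward 0 or 1.

H(A) = H(0.64) = 0.9427 bits
H(B) = H(0.89) = 0.4999 bits

Distribution A (p=0.64) is closer to uniform (p=0.5), so it has higher entropy.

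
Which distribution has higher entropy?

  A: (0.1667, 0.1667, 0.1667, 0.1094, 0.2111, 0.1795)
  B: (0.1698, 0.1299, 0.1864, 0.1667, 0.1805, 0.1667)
B

Both distributions are close to uniform, making this a harder comparison.

H(A) = 2.5602 bits
H(B) = 2.5761 bits

The distribution closer to uniform has higher entropy.
Answer: B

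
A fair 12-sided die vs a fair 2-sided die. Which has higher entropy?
12-sided die

Both are uniform distributions; for uniform over n outcomes, H = log₂(n). H(12-sided) = log₂(12) = 3.585 bits and H(2-sided) = log₂(2) = 1.000 bits. More outcomes in a uniform distribution means higher entropy.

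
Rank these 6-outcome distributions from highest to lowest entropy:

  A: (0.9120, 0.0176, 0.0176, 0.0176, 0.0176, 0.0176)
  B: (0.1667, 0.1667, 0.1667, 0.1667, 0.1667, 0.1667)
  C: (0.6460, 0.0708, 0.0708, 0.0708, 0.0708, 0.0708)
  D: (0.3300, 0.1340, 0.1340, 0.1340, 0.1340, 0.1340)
B > D > C > A

Key insight: Entropy is maximized by uniform distributions and minimized by concentrated distributions.

Entropies:
  H(A) = 0.6341 bits
  H(B) = 2.5850 bits
  H(C) = 1.7596 bits
  H(D) = 2.4706 bits

Ranking: B > D > C > A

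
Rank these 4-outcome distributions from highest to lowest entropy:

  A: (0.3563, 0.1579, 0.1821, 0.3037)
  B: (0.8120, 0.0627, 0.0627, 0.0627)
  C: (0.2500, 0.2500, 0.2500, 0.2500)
C > A > B

Key insight: Entropy is maximized by uniform distributions and minimized by concentrated distributions.

- Uniform distributions have maximum entropy log₂(4) = 2.0000 bits
- The more "peaked" or concentrated a distribution, the lower its entropy

Entropies:
  H(A) = 1.9206 bits
  H(B) = 0.9952 bits
  H(C) = 2.0000 bits

Ranking: C > A > B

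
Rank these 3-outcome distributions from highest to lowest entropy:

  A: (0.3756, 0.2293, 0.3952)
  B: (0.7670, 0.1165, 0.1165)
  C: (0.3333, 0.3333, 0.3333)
C > A > B

Key insight: Entropy is maximized by uniform distributions and minimized by concentrated distributions.

- Uniform distributions have maximum entropy log₂(3) = 1.5850 bits
- The more "peaked" or concentrated a distribution, the lower its entropy

Entropies:
  H(A) = 1.5471 bits
  H(B) = 1.0162 bits
  H(C) = 1.5850 bits

Ranking: C > A > B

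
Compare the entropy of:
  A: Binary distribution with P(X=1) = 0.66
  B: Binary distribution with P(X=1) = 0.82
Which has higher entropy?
A

For binary distributions, entropy is maximized at p=0.5 and decreases as p moves toward 0 or 1.

H(A) = H(0.66) = 0.9248 bits
H(B) = H(0.82) = 0.6801 bits

Distribution A (p=0.66) is closer to uniform (p=0.5), so it has higher entropy.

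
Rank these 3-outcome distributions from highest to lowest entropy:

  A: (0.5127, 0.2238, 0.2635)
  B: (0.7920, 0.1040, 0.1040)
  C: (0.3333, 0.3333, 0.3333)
C > A > B

Key insight: Entropy is maximized by uniform distributions and minimized by concentrated distributions.

- Uniform distributions have maximum entropy log₂(3) = 1.5850 bits
- The more "peaked" or concentrated a distribution, the lower its entropy

Entropies:
  H(A) = 1.4845 bits
  H(B) = 0.9456 bits
  H(C) = 1.5850 bits

Ranking: C > A > B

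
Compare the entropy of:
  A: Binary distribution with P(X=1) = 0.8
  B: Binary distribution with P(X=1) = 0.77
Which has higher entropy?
B

For binary distributions, entropy is maximized at p=0.5 and decreases as p moves toward 0 or 1.

H(A) = H(0.8) = 0.7219 bits
H(B) = H(0.77) = 0.7780 bits

Distribution B (p=0.77) is closer to uniform (p=0.5), so it has higher entropy.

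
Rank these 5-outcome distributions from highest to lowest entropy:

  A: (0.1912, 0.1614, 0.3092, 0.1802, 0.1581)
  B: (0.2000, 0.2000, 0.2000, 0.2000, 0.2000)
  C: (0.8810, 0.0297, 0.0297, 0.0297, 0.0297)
B > A > C

Key insight: Entropy is maximized by uniform distributions and minimized by concentrated distributions.

- Uniform distributions have maximum entropy log₂(5) = 2.3219 bits
- The more "peaked" or concentrated a distribution, the lower its entropy

Entropies:
  H(A) = 2.2708 bits
  H(B) = 2.3219 bits
  H(C) = 0.7645 bits

Ranking: B > A > C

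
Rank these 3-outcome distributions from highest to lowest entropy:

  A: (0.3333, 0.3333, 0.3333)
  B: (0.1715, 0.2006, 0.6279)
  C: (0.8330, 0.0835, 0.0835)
A > B > C

Key insight: Entropy is maximized by uniform distributions and minimized by concentrated distributions.

- Uniform distributions have maximum entropy log₂(3) = 1.5850 bits
- The more "peaked" or concentrated a distribution, the lower its entropy

Entropies:
  H(A) = 1.5850 bits
  H(B) = 1.3227 bits
  H(C) = 0.8178 bits

Ranking: A > B > C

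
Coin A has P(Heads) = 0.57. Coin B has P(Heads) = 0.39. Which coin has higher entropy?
A

For binary distributions, entropy is maximized at p=0.5 and decreases as p moves toward 0 or 1.

H(A) = H(0.57) = 0.9858 bits
H(B) = H(0.39) = 0.9648 bits

Distribution A (p=0.57) is closer to uniform (p=0.5), so it has higher entropy.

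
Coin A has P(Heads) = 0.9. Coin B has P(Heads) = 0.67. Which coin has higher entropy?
B

For binary distributions, entropy is maximized at p=0.5 and decreases as p moves toward 0 or 1.

H(A) = H(0.9) = 0.4690 bits
H(B) = H(0.67) = 0.9149 bits

Distribution B (p=0.67) is closer to uniform (p=0.5), so it has higher entropy.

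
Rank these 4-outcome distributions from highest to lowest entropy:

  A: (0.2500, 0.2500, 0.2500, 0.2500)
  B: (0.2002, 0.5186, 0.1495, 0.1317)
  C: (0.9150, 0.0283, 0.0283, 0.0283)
A > B > C

Key insight: Entropy is maximized by uniform distributions and minimized by concentrated distributions.

- Uniform distributions have maximum entropy log₂(4) = 2.0000 bits
- The more "peaked" or concentrated a distribution, the lower its entropy

Entropies:
  H(A) = 2.0000 bits
  H(B) = 1.7509 bits
  H(C) = 0.5543 bits

Ranking: A > B > C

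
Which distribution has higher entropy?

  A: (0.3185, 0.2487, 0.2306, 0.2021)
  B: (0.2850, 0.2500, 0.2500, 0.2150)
B

Both distributions are close to uniform, making this a harder comparison.

H(A) = 1.9793 bits
H(B) = 1.9929 bits

The distribution closer to uniform has higher entropy.
Answer: B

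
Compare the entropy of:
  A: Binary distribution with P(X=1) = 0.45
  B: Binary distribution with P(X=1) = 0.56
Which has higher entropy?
A

For binary distributions, entropy is maximized at p=0.5 and decreases as p moves toward 0 or 1.

H(A) = H(0.45) = 0.9928 bits
H(B) = H(0.56) = 0.9896 bits

Distribution A (p=0.45) is closer to uniform (p=0.5), so it has higher entropy.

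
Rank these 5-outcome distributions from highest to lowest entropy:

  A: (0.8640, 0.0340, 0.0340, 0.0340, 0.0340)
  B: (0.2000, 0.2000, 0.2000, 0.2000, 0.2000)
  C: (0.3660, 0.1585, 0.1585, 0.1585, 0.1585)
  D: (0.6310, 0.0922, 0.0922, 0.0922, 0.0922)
B > C > D > A

Key insight: Entropy is maximized by uniform distributions and minimized by concentrated distributions.

Entropies:
  H(A) = 0.8457 bits
  H(B) = 2.3219 bits
  H(C) = 2.2156 bits
  H(D) = 1.6879 bits

Ranking: B > C > D > A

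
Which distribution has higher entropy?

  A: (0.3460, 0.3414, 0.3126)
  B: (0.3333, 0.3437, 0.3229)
B

Both distributions are close to uniform, making this a harder comparison.

H(A) = 1.5835 bits
H(B) = 1.5845 bits

The distribution closer to uniform has higher entropy.
Answer: B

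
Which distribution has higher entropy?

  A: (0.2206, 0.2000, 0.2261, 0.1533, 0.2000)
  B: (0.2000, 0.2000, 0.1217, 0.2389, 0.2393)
A

Both distributions are close to uniform, making this a harder comparison.

H(A) = 2.3095 bits
H(B) = 2.2858 bits

The distribution closer to uniform has higher entropy.
Answer: A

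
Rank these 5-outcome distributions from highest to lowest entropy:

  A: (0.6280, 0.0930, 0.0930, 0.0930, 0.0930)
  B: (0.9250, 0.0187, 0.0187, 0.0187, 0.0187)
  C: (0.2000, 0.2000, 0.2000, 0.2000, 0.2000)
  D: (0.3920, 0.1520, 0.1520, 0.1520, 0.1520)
C > D > A > B

Key insight: Entropy is maximized by uniform distributions and minimized by concentrated distributions.

Entropies:
  H(A) = 1.6962 bits
  H(B) = 0.5343 bits
  H(C) = 2.3219 bits
  H(D) = 2.1821 bits

Ranking: C > D > A > B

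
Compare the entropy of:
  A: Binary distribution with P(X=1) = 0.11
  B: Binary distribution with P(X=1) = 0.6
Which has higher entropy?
B

For binary distributions, entropy is maximized at p=0.5 and decreases as p moves toward 0 or 1.

H(A) = H(0.11) = 0.4999 bits
H(B) = H(0.6) = 0.9710 bits

Distribution B (p=0.6) is closer to uniform (p=0.5), so it has higher entropy.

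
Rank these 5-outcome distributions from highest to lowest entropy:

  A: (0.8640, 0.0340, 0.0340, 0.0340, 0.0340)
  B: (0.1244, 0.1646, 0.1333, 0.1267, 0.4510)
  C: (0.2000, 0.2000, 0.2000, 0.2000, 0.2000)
C > B > A

Key insight: Entropy is maximized by uniform distributions and minimized by concentrated distributions.

- Uniform distributions have maximum entropy log₂(5) = 2.3219 bits
- The more "peaked" or concentrated a distribution, the lower its entropy

Entropies:
  H(A) = 0.8457 bits
  H(B) = 2.0858 bits
  H(C) = 2.3219 bits

Ranking: C > B > A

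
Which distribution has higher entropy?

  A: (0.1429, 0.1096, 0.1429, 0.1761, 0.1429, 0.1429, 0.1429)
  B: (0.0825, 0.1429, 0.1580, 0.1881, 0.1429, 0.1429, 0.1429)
A

Both distributions are close to uniform, making this a harder comparison.

H(A) = 2.7961 bits
H(B) = 2.7751 bits

The distribution closer to uniform has higher entropy.
Answer: A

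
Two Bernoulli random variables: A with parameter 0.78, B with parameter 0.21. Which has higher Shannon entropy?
A

For binary distributions, entropy is maximized at p=0.5 and decreases as p moves toward 0 or 1.

H(A) = H(0.78) = 0.7602 bits
H(B) = H(0.21) = 0.7415 bits

Distribution A (p=0.78) is closer to uniform (p=0.5), so it has higher entropy.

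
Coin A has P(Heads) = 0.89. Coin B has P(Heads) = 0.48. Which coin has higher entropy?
B

For binary distributions, entropy is maximized at p=0.5 and decreases as p moves toward 0 or 1.

H(A) = H(0.89) = 0.4999 bits
H(B) = H(0.48) = 0.9988 bits

Distribution B (p=0.48) is closer to uniform (p=0.5), so it has higher entropy.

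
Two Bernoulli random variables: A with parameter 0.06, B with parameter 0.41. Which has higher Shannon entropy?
B

For binary distributions, entropy is maximized at p=0.5 and decreases as p moves toward 0 or 1.

H(A) = H(0.06) = 0.3274 bits
H(B) = H(0.41) = 0.9765 bits

Distribution B (p=0.41) is closer to uniform (p=0.5), so it has higher entropy.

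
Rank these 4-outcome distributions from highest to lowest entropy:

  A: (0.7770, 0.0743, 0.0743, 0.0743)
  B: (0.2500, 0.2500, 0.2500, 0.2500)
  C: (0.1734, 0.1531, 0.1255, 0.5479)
B > C > A

Key insight: Entropy is maximized by uniform distributions and minimized by concentrated distributions.

- Uniform distributions have maximum entropy log₂(4) = 2.0000 bits
- The more "peaked" or concentrated a distribution, the lower its entropy

Entropies:
  H(A) = 1.1191 bits
  H(B) = 2.0000 bits
  H(C) = 1.7043 bits

Ranking: B > C > A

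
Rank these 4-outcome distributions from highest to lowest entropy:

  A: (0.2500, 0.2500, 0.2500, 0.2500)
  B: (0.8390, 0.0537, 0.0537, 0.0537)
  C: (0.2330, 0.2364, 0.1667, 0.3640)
A > C > B

Key insight: Entropy is maximized by uniform distributions and minimized by concentrated distributions.

- Uniform distributions have maximum entropy log₂(4) = 2.0000 bits
- The more "peaked" or concentrated a distribution, the lower its entropy

Entropies:
  H(A) = 2.0000 bits
  H(B) = 0.8919 bits
  H(C) = 1.9431 bits

Ranking: A > C > B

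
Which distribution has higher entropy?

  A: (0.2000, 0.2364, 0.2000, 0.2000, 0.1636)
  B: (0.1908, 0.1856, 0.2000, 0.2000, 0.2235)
B

Both distributions are close to uniform, making this a harder comparison.

H(A) = 2.3123 bits
H(B) = 2.3189 bits

The distribution closer to uniform has higher entropy.
Answer: B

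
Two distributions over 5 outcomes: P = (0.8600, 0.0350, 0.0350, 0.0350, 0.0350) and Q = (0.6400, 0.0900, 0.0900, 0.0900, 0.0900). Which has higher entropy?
Q

P is highly concentrated on one outcome (86%), making it nearly deterministic. Q spreads its mass more evenly (max 64%). The more spread-out distribution has higher entropy: H(P) ≈ 0.864 bits, H(Q) ≈ 1.663 bits.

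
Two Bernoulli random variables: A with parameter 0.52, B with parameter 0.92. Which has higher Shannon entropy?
A

For binary distributions, entropy is maximized at p=0.5 and decreases as p moves toward 0 or 1.

H(A) = H(0.52) = 0.9988 bits
H(B) = H(0.92) = 0.4022 bits

Distribution A (p=0.52) is closer to uniform (p=0.5), so it has higher entropy.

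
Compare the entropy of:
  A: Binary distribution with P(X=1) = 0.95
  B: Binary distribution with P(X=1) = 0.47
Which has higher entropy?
B

For binary distributions, entropy is maximized at p=0.5 and decreases as p moves toward 0 or 1.

H(A) = H(0.95) = 0.2864 bits
H(B) = H(0.47) = 0.9974 bits

Distribution B (p=0.47) is closer to uniform (p=0.5), so it has higher entropy.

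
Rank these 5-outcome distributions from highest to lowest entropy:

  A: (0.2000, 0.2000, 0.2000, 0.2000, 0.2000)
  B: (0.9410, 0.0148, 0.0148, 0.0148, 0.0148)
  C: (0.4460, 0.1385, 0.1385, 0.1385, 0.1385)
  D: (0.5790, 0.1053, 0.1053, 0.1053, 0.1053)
A > C > D > B

Key insight: Entropy is maximized by uniform distributions and minimized by concentrated distributions.

Entropies:
  H(A) = 2.3219 bits
  H(B) = 0.4415 bits
  H(C) = 2.0996 bits
  H(D) = 1.8239 bits

Ranking: A > C > D > B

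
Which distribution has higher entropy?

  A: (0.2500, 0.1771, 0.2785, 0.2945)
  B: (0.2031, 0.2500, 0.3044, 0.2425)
B

Both distributions are close to uniform, making this a harder comparison.

H(A) = 1.9753 bits
H(B) = 1.9851 bits

The distribution closer to uniform has higher entropy.
Answer: B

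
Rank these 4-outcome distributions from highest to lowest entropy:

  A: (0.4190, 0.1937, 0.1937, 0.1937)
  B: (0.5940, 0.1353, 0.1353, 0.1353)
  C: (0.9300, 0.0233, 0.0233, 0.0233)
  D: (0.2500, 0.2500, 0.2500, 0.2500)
D > A > B > C

Key insight: Entropy is maximized by uniform distributions and minimized by concentrated distributions.

Entropies:
  H(A) = 1.9018 bits
  H(B) = 1.6178 bits
  H(C) = 0.4769 bits
  H(D) = 2.0000 bits

Ranking: D > A > B > C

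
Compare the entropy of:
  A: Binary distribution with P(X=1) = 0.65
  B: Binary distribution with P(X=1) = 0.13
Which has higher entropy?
A

For binary distributions, entropy is maximized at p=0.5 and decreases as p moves toward 0 or 1.

H(A) = H(0.65) = 0.9341 bits
H(B) = H(0.13) = 0.5574 bits

Distribution A (p=0.65) is closer to uniform (p=0.5), so it has higher entropy.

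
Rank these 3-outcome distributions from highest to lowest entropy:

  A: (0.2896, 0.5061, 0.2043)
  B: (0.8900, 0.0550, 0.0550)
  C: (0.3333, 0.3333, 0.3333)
C > A > B

Key insight: Entropy is maximized by uniform distributions and minimized by concentrated distributions.

- Uniform distributions have maximum entropy log₂(3) = 1.5850 bits
- The more "peaked" or concentrated a distribution, the lower its entropy

Entropies:
  H(A) = 1.4832 bits
  H(B) = 0.6099 bits
  H(C) = 1.5850 bits

Ranking: C > A > B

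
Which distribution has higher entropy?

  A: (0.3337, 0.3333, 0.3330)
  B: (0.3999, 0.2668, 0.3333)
A

Both distributions are close to uniform, making this a harder comparison.

H(A) = 1.5850 bits
H(B) = 1.5657 bits

The distribution closer to uniform has higher entropy.
Answer: A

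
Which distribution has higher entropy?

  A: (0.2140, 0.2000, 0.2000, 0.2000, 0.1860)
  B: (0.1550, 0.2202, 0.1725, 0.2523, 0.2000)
A

Both distributions are close to uniform, making this a harder comparison.

H(A) = 2.3205 bits
H(B) = 2.3006 bits

The distribution closer to uniform has higher entropy.
Answer: A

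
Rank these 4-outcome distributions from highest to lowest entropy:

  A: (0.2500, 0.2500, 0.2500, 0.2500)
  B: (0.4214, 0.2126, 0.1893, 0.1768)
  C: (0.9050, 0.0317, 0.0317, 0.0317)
A > B > C

Key insight: Entropy is maximized by uniform distributions and minimized by concentrated distributions.

- Uniform distributions have maximum entropy log₂(4) = 2.0000 bits
- The more "peaked" or concentrated a distribution, the lower its entropy

Entropies:
  H(A) = 2.0000 bits
  H(B) = 1.8968 bits
  H(C) = 0.6035 bits

Ranking: A > B > C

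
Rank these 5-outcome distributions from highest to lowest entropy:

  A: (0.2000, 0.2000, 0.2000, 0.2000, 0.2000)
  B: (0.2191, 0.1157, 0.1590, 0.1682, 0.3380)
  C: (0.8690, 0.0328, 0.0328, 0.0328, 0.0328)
A > B > C

Key insight: Entropy is maximized by uniform distributions and minimized by concentrated distributions.

- Uniform distributions have maximum entropy log₂(5) = 2.3219 bits
- The more "peaked" or concentrated a distribution, the lower its entropy

Entropies:
  H(A) = 2.3219 bits
  H(B) = 2.2232 bits
  H(C) = 0.8222 bits

Ranking: A > B > C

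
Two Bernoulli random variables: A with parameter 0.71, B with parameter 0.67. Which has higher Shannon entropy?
B

For binary distributions, entropy is maximized at p=0.5 and decreases as p moves toward 0 or 1.

H(A) = H(0.71) = 0.8687 bits
H(B) = H(0.67) = 0.9149 bits

Distribution B (p=0.67) is closer to uniform (p=0.5), so it has higher entropy.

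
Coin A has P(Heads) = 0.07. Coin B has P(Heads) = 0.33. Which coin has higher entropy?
B

For binary distributions, entropy is maximized at p=0.5 and decreases as p moves toward 0 or 1.

H(A) = H(0.07) = 0.3659 bits
H(B) = H(0.33) = 0.9149 bits

Distribution B (p=0.33) is closer to uniform (p=0.5), so it has higher entropy.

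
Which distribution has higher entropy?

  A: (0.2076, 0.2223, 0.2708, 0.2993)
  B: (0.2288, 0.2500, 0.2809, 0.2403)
B

Both distributions are close to uniform, making this a harder comparison.

H(A) = 1.9844 bits
H(B) = 1.9957 bits

The distribution closer to uniform has higher entropy.
Answer: B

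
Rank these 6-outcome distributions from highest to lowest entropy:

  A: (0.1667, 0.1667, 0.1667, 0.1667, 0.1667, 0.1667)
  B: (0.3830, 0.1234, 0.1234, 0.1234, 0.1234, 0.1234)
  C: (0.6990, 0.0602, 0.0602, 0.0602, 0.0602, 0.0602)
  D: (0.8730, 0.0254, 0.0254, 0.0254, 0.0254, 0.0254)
A > B > C > D

Key insight: Entropy is maximized by uniform distributions and minimized by concentrated distributions.

Entropies:
  H(A) = 2.5850 bits
  H(B) = 2.3928 bits
  H(C) = 1.5814 bits
  H(D) = 0.8440 bits

Ranking: A > B > C > D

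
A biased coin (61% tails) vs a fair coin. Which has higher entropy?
Fair coin

The fair coin is uniform (p=0.5), maximizing binary entropy at 1 bit. The biased coin has H(0.61) ≈ 0.965 bits — its outcome is more predictable, so its entropy is lower.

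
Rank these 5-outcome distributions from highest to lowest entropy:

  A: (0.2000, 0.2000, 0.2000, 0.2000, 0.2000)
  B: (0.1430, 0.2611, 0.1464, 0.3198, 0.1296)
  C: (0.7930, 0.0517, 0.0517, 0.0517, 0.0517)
A > B > C

Key insight: Entropy is maximized by uniform distributions and minimized by concentrated distributions.

- Uniform distributions have maximum entropy log₂(5) = 2.3219 bits
- The more "peaked" or concentrated a distribution, the lower its entropy

Entropies:
  H(A) = 2.3219 bits
  H(B) = 2.2210 bits
  H(C) = 1.1497 bits

Ranking: A > B > C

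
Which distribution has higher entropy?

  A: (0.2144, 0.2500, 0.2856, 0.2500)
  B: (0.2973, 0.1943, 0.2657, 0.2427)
A

Both distributions are close to uniform, making this a harder comparison.

H(A) = 1.9927 bits
H(B) = 1.9834 bits

The distribution closer to uniform has higher entropy.
Answer: A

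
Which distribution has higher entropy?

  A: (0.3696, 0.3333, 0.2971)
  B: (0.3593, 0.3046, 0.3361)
B

Both distributions are close to uniform, making this a harder comparison.

H(A) = 1.5793 bits
H(B) = 1.5817 bits

The distribution closer to uniform has higher entropy.
Answer: B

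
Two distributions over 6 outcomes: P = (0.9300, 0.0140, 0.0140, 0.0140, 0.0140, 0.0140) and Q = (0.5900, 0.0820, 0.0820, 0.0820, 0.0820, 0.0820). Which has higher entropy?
Q

P is highly concentrated on one outcome (93%), making it nearly deterministic. Q spreads its mass more evenly (max 59%). The more spread-out distribution has higher entropy: H(P) ≈ 0.528 bits, H(Q) ≈ 1.928 bits.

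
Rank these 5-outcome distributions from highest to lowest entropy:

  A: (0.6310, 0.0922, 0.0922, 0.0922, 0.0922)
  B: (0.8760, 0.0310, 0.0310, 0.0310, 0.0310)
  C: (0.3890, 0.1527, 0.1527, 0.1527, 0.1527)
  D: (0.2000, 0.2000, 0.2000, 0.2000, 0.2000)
D > C > A > B

Key insight: Entropy is maximized by uniform distributions and minimized by concentrated distributions.

Entropies:
  H(A) = 1.6879 bits
  H(B) = 0.7888 bits
  H(C) = 2.1862 bits
  H(D) = 2.3219 bits

Ranking: D > C > A > B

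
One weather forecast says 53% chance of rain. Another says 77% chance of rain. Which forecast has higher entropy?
53% forecast

Treat each forecast as a Bernoulli distribution. Binary entropy is maximized at p=0.5 and falls off symmetrically toward 0 or 1. The 53% forecast is closer to 50%, so it is more uncertain. H(53%) ≈ 0.997 bits, H(77%) ≈ 0.778 bits.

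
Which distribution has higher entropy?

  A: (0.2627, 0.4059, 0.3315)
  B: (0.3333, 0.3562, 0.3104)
B

Both distributions are close to uniform, making this a harder comparison.

H(A) = 1.5626 bits
H(B) = 1.5827 bits

The distribution closer to uniform has higher entropy.
Answer: B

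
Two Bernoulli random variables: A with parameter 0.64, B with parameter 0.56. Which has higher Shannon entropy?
B

For binary distributions, entropy is maximized at p=0.5 and decreases as p moves toward 0 or 1.

H(A) = H(0.64) = 0.9427 bits
H(B) = H(0.56) = 0.9896 bits

Distribution B (p=0.56) is closer to uniform (p=0.5), so it has higher entropy.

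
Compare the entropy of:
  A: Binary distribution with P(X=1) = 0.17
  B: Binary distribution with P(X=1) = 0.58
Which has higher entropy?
B

For binary distributions, entropy is maximized at p=0.5 and decreases as p moves toward 0 or 1.

H(A) = H(0.17) = 0.6577 bits
H(B) = H(0.58) = 0.9815 bits

Distribution B (p=0.58) is closer to uniform (p=0.5), so it has higher entropy.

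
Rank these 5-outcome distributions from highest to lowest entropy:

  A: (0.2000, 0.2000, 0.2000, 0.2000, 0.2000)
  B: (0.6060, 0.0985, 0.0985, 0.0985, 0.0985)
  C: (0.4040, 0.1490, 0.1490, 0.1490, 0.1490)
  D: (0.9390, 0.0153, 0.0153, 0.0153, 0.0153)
A > C > B > D

Key insight: Entropy is maximized by uniform distributions and minimized by concentrated distributions.

Entropies:
  H(A) = 2.3219 bits
  H(B) = 1.7553 bits
  H(C) = 2.1652 bits
  H(D) = 0.4534 bits

Ranking: A > C > B > D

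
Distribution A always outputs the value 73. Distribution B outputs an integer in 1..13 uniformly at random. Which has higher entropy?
B

A is deterministic, so H(A) = 0. B is uniform over 13 outcomes, so H(B) = log₂(13) = 3.700 bits. Any distribution with genuine randomness has higher entropy than a deterministic one.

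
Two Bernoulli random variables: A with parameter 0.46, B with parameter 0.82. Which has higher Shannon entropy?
A

For binary distributions, entropy is maximized at p=0.5 and decreases as p moves toward 0 or 1.

H(A) = H(0.46) = 0.9954 bits
H(B) = H(0.82) = 0.6801 bits

Distribution A (p=0.46) is closer to uniform (p=0.5), so it has higher entropy.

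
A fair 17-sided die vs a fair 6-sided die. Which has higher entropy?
17-sided die

Both are uniform distributions; for uniform over n outcomes, H = log₂(n). H(17-sided) = log₂(17) = 4.087 bits and H(6-sided) = log₂(6) = 2.585 bits. More outcomes in a uniform distribution means higher entropy.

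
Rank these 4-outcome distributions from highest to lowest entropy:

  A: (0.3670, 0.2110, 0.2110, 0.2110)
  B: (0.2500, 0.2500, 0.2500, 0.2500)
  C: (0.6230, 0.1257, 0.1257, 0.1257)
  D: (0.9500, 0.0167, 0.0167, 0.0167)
B > A > C > D

Key insight: Entropy is maximized by uniform distributions and minimized by concentrated distributions.

Entropies:
  H(A) = 1.9516 bits
  H(B) = 2.0000 bits
  H(C) = 1.5534 bits
  H(D) = 0.3656 bits

Ranking: B > A > C > D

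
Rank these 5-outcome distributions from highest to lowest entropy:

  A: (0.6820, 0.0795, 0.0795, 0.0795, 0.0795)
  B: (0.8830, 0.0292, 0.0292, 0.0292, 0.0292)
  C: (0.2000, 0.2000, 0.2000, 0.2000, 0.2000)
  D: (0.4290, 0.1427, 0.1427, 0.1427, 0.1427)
C > D > A > B

Key insight: Entropy is maximized by uniform distributions and minimized by concentrated distributions.

Entropies:
  H(A) = 1.5382 bits
  H(B) = 0.7547 bits
  H(C) = 2.3219 bits
  H(D) = 2.1274 bits

Ranking: C > D > A > B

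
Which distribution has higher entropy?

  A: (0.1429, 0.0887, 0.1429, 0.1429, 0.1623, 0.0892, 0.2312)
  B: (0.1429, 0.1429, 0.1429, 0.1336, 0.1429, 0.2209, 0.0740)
B

Both distributions are close to uniform, making this a harder comparison.

H(A) = 2.7384 bits
H(B) = 2.7515 bits

The distribution closer to uniform has higher entropy.
Answer: B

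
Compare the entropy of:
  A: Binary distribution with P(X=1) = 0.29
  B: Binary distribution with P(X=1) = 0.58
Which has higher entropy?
B

For binary distributions, entropy is maximized at p=0.5 and decreases as p moves toward 0 or 1.

H(A) = H(0.29) = 0.8687 bits
H(B) = H(0.58) = 0.9815 bits

Distribution B (p=0.58) is closer to uniform (p=0.5), so it has higher entropy.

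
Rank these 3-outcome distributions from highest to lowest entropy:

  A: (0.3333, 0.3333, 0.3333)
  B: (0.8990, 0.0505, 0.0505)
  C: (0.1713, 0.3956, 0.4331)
A > C > B

Key insight: Entropy is maximized by uniform distributions and minimized by concentrated distributions.

- Uniform distributions have maximum entropy log₂(3) = 1.5850 bits
- The more "peaked" or concentrated a distribution, the lower its entropy

Entropies:
  H(A) = 1.5850 bits
  H(B) = 0.5732 bits
  H(C) = 1.4881 bits

Ranking: A > C > B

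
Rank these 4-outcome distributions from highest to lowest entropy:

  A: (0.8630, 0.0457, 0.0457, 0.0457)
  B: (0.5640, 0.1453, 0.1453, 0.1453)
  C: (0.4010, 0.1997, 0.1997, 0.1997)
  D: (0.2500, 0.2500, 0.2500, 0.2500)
D > C > B > A

Key insight: Entropy is maximized by uniform distributions and minimized by concentrated distributions.

Entropies:
  H(A) = 0.7935 bits
  H(B) = 1.6792 bits
  H(C) = 1.9209 bits
  H(D) = 2.0000 bits

Ranking: D > C > B > A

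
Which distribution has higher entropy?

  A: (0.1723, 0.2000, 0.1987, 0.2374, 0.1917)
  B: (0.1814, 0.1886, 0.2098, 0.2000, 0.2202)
B

Both distributions are close to uniform, making this a harder comparison.

H(A) = 2.3140 bits
H(B) = 2.3184 bits

The distribution closer to uniform has higher entropy.
Answer: B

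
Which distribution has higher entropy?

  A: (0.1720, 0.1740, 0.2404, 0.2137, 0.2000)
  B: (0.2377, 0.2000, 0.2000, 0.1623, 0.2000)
B

Both distributions are close to uniform, making this a harder comparison.

H(A) = 2.3102 bits
H(B) = 2.3116 bits

The distribution closer to uniform has higher entropy.
Answer: B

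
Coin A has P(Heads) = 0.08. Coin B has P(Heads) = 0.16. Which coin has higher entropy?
B

For binary distributions, entropy is maximized at p=0.5 and decreases as p moves toward 0 or 1.

H(A) = H(0.08) = 0.4022 bits
H(B) = H(0.16) = 0.6343 bits

Distribution B (p=0.16) is closer to uniform (p=0.5), so it has higher entropy.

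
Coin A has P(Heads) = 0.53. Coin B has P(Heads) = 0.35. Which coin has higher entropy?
A

For binary distributions, entropy is maximized at p=0.5 and decreases as p moves toward 0 or 1.

H(A) = H(0.53) = 0.9974 bits
H(B) = H(0.35) = 0.9341 bits

Distribution A (p=0.53) is closer to uniform (p=0.5), so it has higher entropy.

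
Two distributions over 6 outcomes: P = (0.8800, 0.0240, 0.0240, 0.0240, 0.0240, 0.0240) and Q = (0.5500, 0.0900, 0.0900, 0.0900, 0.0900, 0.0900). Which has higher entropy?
Q

P is highly concentrated on one outcome (88%), making it nearly deterministic. Q spreads its mass more evenly (max 55%). The more spread-out distribution has higher entropy: H(P) ≈ 0.808 bits, H(Q) ≈ 2.038 bits.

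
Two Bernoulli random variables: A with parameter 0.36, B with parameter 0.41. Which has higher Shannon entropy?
B

For binary distributions, entropy is maximized at p=0.5 and decreases as p moves toward 0 or 1.

H(A) = H(0.36) = 0.9427 bits
H(B) = H(0.41) = 0.9765 bits

Distribution B (p=0.41) is closer to uniform (p=0.5), so it has higher entropy.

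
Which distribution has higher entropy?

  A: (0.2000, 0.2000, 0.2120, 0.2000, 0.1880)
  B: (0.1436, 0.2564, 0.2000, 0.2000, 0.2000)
A

Both distributions are close to uniform, making this a harder comparison.

H(A) = 2.3209 bits
H(B) = 2.2987 bits

The distribution closer to uniform has higher entropy.
Answer: A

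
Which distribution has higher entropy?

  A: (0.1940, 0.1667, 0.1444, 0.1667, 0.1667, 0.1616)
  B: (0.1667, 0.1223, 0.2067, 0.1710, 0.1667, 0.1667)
A

Both distributions are close to uniform, making this a harder comparison.

H(A) = 2.5795 bits
H(B) = 2.5691 bits

The distribution closer to uniform has higher entropy.
Answer: A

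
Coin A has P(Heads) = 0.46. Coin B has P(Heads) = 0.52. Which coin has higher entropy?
B

For binary distributions, entropy is maximized at p=0.5 and decreases as p moves toward 0 or 1.

H(A) = H(0.46) = 0.9954 bits
H(B) = H(0.52) = 0.9988 bits

Distribution B (p=0.52) is closer to uniform (p=0.5), so it has higher entropy.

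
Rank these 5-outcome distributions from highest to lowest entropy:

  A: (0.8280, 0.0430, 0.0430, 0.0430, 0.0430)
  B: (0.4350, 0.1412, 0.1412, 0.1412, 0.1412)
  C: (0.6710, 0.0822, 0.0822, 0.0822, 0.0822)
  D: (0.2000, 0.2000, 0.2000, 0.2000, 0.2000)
D > B > C > A

Key insight: Entropy is maximized by uniform distributions and minimized by concentrated distributions.

Entropies:
  H(A) = 1.0063 bits
  H(B) = 2.1178 bits
  H(C) = 1.5719 bits
  H(D) = 2.3219 bits

Ranking: D > B > C > A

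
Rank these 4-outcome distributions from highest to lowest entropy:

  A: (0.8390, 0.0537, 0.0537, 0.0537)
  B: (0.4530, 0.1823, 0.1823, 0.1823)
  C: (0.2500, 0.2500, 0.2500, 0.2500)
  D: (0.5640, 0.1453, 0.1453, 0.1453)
C > B > D > A

Key insight: Entropy is maximized by uniform distributions and minimized by concentrated distributions.

Entropies:
  H(A) = 0.8919 bits
  H(B) = 1.8606 bits
  H(C) = 2.0000 bits
  H(D) = 1.6792 bits

Ranking: C > B > D > A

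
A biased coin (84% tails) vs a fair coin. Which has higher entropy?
Fair coin

The fair coin is uniform (p=0.5), maximizing binary entropy at 1 bit. The biased coin has H(0.84) ≈ 0.634 bits — its outcome is more predictable, so its entropy is lower.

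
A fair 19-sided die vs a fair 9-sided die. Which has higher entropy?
19-sided die

Both are uniform distributions; for uniform over n outcomes, H = log₂(n). H(19-sided) = log₂(19) = 4.248 bits and H(9-sided) = log₂(9) = 3.170 bits. More outcomes in a uniform distribution means higher entropy.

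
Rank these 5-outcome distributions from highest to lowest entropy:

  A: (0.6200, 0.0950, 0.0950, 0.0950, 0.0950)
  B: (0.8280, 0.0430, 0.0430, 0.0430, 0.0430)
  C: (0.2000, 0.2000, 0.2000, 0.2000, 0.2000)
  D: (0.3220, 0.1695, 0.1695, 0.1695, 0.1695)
C > D > A > B

Key insight: Entropy is maximized by uniform distributions and minimized by concentrated distributions.

Entropies:
  H(A) = 1.7180 bits
  H(B) = 1.0063 bits
  H(C) = 2.3219 bits
  H(D) = 2.2625 bits

Ranking: C > D > A > B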